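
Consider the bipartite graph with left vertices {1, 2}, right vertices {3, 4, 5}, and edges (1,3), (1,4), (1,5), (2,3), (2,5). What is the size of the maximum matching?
2 (matching: (1,4), (2,5); upper bound min(|L|,|R|) = min(2,3) = 2)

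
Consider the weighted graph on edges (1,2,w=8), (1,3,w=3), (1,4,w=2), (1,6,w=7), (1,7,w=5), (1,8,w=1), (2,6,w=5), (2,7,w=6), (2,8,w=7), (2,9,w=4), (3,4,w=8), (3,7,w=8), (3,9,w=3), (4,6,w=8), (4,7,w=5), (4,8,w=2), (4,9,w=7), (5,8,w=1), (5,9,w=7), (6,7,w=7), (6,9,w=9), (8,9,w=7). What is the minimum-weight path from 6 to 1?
7 (path: 6 -> 1; weights 7 = 7)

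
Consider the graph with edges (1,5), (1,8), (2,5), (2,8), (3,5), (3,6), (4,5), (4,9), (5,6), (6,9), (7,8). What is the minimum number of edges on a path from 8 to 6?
3 (path: 8 -> 2 -> 5 -> 6, 3 edges)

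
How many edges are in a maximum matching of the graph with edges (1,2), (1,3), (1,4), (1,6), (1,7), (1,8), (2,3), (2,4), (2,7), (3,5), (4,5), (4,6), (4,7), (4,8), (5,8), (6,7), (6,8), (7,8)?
4 (matching: (1,6), (2,7), (3,5), (4,8); upper bound floor(n/2) = floor(8/2) = 4)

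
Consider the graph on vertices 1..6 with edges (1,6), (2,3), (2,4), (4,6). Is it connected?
No, it has 2 components: {1, 2, 3, 4, 6}, {5}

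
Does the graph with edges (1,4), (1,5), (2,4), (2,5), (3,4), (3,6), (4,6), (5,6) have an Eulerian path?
Yes (the graph is connected and exactly 2 vertices have odd degree: {5, 6}; any Eulerian path must start and end at those)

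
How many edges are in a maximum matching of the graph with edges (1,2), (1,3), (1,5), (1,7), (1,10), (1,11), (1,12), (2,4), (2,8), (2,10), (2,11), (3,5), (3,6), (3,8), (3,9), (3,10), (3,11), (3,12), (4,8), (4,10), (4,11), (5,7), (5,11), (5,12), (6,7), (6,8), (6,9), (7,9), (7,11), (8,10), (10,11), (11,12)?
6 (matching: (1,12), (2,11), (3,9), (4,10), (5,7), (6,8); upper bound floor(n/2) = floor(12/2) = 6)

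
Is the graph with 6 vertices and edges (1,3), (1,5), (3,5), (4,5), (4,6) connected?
No, it has 2 components: {1, 3, 4, 5, 6}, {2}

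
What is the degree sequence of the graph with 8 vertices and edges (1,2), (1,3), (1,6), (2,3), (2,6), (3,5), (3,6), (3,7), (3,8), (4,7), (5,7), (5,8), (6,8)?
[6, 4, 3, 3, 3, 3, 3, 1] (degrees: deg(1)=3, deg(2)=3, deg(3)=6, deg(4)=1, deg(5)=3, deg(6)=4, deg(7)=3, deg(8)=3)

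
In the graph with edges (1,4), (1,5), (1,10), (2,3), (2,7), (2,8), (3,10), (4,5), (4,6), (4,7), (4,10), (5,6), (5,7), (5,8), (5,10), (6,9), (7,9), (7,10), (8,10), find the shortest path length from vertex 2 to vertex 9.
2 (path: 2 -> 7 -> 9, 2 edges)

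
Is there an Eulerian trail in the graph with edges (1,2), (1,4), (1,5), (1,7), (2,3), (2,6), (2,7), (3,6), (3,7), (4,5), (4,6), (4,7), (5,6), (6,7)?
No (4 vertices have odd degree: {3, 5, 6, 7}; Eulerian path requires 0 or 2)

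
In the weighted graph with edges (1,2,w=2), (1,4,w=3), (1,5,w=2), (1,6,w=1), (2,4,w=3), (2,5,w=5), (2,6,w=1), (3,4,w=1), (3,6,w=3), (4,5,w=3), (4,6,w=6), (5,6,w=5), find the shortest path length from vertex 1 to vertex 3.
4 (path: 1 -> 6 -> 3; weights 1 + 3 = 4)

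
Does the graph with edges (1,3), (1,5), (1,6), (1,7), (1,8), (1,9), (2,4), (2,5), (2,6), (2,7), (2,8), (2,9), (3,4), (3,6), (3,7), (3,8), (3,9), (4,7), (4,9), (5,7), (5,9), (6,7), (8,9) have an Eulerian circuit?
Yes (the graph is connected and all 9 vertices have even degree)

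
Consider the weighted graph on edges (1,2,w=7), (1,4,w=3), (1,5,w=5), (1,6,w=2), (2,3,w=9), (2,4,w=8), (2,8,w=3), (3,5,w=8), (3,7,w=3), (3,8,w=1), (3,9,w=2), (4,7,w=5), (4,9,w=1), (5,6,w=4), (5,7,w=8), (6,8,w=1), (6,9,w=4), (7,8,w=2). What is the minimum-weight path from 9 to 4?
1 (path: 9 -> 4; weights 1 = 1)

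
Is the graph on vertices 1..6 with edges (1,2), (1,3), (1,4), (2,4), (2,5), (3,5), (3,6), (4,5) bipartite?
No (odd cycle of length 3: 2 -> 1 -> 4 -> 2)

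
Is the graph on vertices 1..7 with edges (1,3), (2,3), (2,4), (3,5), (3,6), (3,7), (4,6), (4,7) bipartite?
Yes. Partition: {1, 2, 5, 6, 7}, {3, 4}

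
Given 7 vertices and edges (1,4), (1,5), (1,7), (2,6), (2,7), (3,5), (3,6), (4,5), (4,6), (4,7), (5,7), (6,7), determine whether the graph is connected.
Yes (BFS from 1 visits [1, 4, 5, 7, 6, 3, 2] — all 7 vertices reached)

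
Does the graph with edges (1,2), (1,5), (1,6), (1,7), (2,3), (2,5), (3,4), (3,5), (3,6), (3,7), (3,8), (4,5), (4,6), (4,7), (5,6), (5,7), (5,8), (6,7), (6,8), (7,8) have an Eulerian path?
Yes (the graph is connected and exactly 2 vertices have odd degree: {2, 5}; any Eulerian path must start and end at those)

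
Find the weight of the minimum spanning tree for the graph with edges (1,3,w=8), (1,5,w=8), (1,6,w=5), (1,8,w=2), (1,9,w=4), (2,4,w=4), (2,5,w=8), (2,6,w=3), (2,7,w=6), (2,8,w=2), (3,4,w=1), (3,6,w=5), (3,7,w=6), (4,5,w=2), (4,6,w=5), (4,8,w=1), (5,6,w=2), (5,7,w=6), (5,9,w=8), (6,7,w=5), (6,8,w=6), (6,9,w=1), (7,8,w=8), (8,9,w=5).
16 (MST edges: (1,8,w=2), (2,8,w=2), (3,4,w=1), (4,5,w=2), (4,8,w=1), (5,6,w=2), (6,7,w=5), (6,9,w=1); sum of weights 2 + 2 + 1 + 2 + 1 + 2 + 5 + 1 = 16)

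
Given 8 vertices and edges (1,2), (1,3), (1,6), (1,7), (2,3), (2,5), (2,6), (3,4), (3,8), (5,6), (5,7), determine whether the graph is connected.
Yes (BFS from 1 visits [1, 2, 3, 6, 7, 5, 4, 8] — all 8 vertices reached)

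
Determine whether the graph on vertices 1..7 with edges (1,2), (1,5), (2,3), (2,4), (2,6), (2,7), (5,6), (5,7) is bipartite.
Yes. Partition: {1, 3, 4, 6, 7}, {2, 5}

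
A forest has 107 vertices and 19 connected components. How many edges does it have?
88 (Each of the 19 component trees on V_i vertices has V_i - 1 edges; summing gives V - C = 107 - 19 = 88)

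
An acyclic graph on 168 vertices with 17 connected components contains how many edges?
151 (Each of the 17 component trees on V_i vertices has V_i - 1 edges; summing gives V - C = 168 - 17 = 151)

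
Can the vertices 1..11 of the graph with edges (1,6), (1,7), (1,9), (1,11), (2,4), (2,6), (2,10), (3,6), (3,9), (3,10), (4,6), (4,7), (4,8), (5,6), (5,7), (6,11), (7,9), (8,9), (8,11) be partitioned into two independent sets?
No (odd cycle of length 3: 6 -> 1 -> 11 -> 6)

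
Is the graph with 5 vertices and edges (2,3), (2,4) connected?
No, it has 3 components: {1}, {2, 3, 4}, {5}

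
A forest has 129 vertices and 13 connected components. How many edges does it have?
116 (Each of the 13 component trees on V_i vertices has V_i - 1 edges; summing gives V - C = 129 - 13 = 116)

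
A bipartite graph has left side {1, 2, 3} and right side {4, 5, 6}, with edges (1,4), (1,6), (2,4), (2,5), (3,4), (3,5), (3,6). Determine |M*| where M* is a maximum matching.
3 (matching: (1,6), (2,5), (3,4); upper bound min(|L|,|R|) = min(3,3) = 3)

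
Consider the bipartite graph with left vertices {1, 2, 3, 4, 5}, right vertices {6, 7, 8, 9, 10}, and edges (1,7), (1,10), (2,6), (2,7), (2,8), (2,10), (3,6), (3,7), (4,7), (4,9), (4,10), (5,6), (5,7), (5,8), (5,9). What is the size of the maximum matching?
5 (matching: (1,10), (2,8), (3,7), (4,9), (5,6); upper bound min(|L|,|R|) = min(5,5) = 5)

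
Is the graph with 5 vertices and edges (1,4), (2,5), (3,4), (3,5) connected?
Yes (BFS from 1 visits [1, 4, 3, 5, 2] — all 5 vertices reached)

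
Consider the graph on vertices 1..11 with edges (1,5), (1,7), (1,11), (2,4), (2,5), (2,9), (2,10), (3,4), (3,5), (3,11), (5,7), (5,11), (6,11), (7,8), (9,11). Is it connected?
Yes (BFS from 1 visits [1, 5, 7, 11, 2, 3, 8, 6, 9, 4, 10] — all 11 vertices reached)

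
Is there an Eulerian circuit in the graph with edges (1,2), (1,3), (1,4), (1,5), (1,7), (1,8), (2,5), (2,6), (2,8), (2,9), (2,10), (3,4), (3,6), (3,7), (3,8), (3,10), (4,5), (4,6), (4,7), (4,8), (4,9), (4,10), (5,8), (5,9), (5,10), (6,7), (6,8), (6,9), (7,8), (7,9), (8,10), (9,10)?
Yes (the graph is connected and all 10 vertices have even degree)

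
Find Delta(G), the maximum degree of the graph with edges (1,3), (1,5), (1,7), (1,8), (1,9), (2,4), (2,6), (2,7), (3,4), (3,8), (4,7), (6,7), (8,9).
5 (attained at vertex 1)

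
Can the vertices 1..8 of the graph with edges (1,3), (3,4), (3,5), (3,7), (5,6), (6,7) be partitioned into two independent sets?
Yes. Partition: {1, 2, 4, 5, 7, 8}, {3, 6}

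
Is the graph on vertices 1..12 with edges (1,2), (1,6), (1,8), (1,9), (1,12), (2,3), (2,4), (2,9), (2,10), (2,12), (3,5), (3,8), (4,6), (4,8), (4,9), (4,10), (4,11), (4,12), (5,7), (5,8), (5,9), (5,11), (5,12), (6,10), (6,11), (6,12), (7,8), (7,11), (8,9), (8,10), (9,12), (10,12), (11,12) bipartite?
No (odd cycle of length 3: 9 -> 1 -> 2 -> 9)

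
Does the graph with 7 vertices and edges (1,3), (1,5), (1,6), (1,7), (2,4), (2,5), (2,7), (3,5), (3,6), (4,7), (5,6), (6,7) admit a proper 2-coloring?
No (odd cycle of length 3: 7 -> 1 -> 6 -> 7)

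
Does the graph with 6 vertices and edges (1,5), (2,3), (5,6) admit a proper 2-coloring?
Yes. Partition: {1, 2, 4, 6}, {3, 5}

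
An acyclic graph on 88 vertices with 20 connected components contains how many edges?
68 (Each of the 20 component trees on V_i vertices has V_i - 1 edges; summing gives V - C = 88 - 20 = 68)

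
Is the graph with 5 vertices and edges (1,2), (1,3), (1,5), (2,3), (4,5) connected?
Yes (BFS from 1 visits [1, 2, 3, 5, 4] — all 5 vertices reached)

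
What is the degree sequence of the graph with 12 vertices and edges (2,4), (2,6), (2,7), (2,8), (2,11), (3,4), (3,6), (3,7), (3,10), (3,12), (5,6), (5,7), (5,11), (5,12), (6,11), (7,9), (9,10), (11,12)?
[5, 5, 4, 4, 4, 4, 3, 2, 2, 2, 1, 0] (degrees: deg(1)=0, deg(2)=5, deg(3)=5, deg(4)=2, deg(5)=4, deg(6)=4, deg(7)=4, deg(8)=1, deg(9)=2, deg(10)=2, deg(11)=4, deg(12)=3)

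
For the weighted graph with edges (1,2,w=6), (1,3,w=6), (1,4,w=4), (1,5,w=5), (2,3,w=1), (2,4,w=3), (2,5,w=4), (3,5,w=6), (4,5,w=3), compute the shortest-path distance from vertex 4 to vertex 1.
4 (path: 4 -> 1; weights 4 = 4)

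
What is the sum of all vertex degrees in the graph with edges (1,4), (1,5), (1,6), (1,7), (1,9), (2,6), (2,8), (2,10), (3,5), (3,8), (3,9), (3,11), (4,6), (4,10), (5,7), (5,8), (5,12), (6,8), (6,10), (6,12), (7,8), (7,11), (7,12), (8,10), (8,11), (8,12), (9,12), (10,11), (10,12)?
58 (handshake: sum of degrees = 2|E| = 2 x 29 = 58)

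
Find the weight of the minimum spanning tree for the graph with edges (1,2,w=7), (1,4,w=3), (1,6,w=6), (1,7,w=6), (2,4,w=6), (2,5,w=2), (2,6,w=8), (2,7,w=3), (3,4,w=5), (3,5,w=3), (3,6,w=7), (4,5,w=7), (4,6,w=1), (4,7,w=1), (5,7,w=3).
13 (MST edges: (1,4,w=3), (2,5,w=2), (2,7,w=3), (3,5,w=3), (4,6,w=1), (4,7,w=1); sum of weights 3 + 2 + 3 + 3 + 1 + 1 = 13)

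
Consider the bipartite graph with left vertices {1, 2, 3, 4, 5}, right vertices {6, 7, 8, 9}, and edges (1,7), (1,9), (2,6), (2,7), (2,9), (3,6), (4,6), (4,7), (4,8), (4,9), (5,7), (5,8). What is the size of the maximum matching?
4 (matching: (1,9), (2,7), (3,6), (4,8); upper bound min(|L|,|R|) = min(5,4) = 4)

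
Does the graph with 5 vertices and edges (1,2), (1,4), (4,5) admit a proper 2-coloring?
Yes. Partition: {1, 3, 5}, {2, 4}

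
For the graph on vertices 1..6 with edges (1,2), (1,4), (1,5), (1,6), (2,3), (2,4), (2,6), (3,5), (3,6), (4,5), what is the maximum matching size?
3 (matching: (1,6), (2,3), (4,5); upper bound floor(n/2) = floor(6/2) = 3)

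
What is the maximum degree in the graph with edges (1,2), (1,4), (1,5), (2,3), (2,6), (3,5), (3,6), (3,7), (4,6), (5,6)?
4 (attained at vertices 3, 6)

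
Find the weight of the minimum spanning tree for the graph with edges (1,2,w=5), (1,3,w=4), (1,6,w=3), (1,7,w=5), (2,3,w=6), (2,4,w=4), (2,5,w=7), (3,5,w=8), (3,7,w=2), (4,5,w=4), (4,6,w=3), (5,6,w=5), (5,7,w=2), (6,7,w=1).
15 (MST edges: (1,6,w=3), (2,4,w=4), (3,7,w=2), (4,6,w=3), (5,7,w=2), (6,7,w=1); sum of weights 3 + 4 + 2 + 3 + 2 + 1 = 15)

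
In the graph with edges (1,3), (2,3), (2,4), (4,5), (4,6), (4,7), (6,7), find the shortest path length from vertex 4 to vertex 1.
3 (path: 4 -> 2 -> 3 -> 1, 3 edges)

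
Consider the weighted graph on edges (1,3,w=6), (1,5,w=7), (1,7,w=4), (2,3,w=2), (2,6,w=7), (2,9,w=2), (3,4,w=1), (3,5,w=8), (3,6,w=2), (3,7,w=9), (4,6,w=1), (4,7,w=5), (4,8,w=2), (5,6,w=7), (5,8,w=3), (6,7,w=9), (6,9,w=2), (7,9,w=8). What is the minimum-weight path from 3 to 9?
4 (path: 3 -> 6 -> 9; weights 2 + 2 = 4)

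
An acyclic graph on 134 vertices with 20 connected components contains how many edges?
114 (Each of the 20 component trees on V_i vertices has V_i - 1 edges; summing gives V - C = 134 - 20 = 114)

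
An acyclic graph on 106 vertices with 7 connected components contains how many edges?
99 (Each of the 7 component trees on V_i vertices has V_i - 1 edges; summing gives V - C = 106 - 7 = 99)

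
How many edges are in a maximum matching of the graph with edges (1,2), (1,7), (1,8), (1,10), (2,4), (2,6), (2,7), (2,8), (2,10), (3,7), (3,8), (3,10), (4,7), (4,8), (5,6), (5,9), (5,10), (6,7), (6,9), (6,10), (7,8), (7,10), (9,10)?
5 (matching: (1,2), (3,7), (4,8), (5,10), (6,9); upper bound floor(n/2) = floor(10/2) = 5)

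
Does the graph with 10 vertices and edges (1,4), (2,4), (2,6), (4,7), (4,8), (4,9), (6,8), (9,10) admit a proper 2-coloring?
Yes. Partition: {1, 2, 3, 5, 7, 8, 9}, {4, 6, 10}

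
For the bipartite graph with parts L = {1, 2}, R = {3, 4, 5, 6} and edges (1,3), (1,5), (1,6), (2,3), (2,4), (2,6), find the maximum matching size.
2 (matching: (1,5), (2,6); upper bound min(|L|,|R|) = min(2,4) = 2)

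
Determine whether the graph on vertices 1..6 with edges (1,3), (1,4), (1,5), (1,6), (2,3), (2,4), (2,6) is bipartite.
Yes. Partition: {1, 2}, {3, 4, 5, 6}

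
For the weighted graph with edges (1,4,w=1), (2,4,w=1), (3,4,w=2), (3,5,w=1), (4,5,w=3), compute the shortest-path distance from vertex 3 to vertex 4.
2 (path: 3 -> 4; weights 2 = 2)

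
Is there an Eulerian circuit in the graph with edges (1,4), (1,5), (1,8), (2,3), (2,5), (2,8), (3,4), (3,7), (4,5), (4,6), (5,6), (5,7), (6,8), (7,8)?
No (6 vertices have odd degree: {1, 2, 3, 5, 6, 7}; Eulerian circuit requires 0)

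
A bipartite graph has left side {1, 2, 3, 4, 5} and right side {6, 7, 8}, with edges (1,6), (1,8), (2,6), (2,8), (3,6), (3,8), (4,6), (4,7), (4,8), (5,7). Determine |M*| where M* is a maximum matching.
3 (matching: (1,8), (2,6), (4,7); upper bound min(|L|,|R|) = min(5,3) = 3)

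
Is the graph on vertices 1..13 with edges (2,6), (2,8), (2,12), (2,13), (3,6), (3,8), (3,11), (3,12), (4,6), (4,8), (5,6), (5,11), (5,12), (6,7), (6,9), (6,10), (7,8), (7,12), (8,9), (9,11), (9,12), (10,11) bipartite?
Yes. Partition: {1, 2, 3, 4, 5, 7, 9, 10}, {6, 8, 11, 12, 13}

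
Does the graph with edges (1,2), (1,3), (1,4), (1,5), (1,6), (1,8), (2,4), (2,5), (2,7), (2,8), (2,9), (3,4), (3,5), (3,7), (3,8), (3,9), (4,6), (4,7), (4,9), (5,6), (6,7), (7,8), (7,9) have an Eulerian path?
Yes — and in fact it has an Eulerian circuit (the graph is connected and all 9 vertices have even degree)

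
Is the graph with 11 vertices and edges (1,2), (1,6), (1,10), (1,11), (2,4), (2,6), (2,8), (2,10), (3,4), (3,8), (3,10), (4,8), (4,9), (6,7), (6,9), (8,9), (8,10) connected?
No, it has 2 components: {1, 2, 3, 4, 6, 7, 8, 9, 10, 11}, {5}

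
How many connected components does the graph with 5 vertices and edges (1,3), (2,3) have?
3 (components: {1, 2, 3}, {4}, {5})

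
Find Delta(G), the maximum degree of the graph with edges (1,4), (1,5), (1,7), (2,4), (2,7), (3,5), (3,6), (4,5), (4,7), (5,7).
4 (attained at vertices 4, 5, 7)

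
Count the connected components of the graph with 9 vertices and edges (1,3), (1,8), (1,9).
6 (components: {1, 3, 8, 9}, {2}, {4}, {5}, {6}, {7})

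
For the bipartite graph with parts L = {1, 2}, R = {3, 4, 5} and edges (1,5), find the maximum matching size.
1 (matching: (1,5); upper bound min(|L|,|R|) = min(2,3) = 2)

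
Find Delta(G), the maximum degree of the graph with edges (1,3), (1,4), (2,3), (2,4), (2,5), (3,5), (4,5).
3 (attained at vertices 2, 3, 4, 5)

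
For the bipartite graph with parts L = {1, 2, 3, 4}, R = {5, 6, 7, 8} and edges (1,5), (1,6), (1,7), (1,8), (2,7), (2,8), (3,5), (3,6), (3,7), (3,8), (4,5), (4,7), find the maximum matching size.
4 (matching: (1,8), (2,7), (3,6), (4,5); upper bound min(|L|,|R|) = min(4,4) = 4)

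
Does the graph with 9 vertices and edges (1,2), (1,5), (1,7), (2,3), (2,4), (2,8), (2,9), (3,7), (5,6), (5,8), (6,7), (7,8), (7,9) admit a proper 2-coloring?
Yes. Partition: {1, 3, 4, 6, 8, 9}, {2, 5, 7}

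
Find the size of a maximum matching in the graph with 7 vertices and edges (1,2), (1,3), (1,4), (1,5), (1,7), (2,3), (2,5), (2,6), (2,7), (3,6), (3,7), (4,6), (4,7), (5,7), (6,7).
3 (matching: (1,4), (2,6), (5,7); upper bound floor(n/2) = floor(7/2) = 3)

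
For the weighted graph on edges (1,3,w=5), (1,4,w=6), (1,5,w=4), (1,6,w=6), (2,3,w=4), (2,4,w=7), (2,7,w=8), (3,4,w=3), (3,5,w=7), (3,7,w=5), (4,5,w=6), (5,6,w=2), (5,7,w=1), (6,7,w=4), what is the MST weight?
19 (MST edges: (1,3,w=5), (1,5,w=4), (2,3,w=4), (3,4,w=3), (5,6,w=2), (5,7,w=1); sum of weights 5 + 4 + 4 + 3 + 2 + 1 = 19)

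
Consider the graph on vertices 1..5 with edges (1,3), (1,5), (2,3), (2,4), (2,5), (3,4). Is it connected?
Yes (BFS from 1 visits [1, 3, 5, 2, 4] — all 5 vertices reached)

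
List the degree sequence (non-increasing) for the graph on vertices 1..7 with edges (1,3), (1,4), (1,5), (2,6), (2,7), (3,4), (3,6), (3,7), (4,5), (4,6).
[4, 4, 3, 3, 2, 2, 2] (degrees: deg(1)=3, deg(2)=2, deg(3)=4, deg(4)=4, deg(5)=2, deg(6)=3, deg(7)=2)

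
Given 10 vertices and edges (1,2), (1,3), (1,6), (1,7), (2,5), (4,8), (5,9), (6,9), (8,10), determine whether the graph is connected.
No, it has 2 components: {1, 2, 3, 5, 6, 7, 9}, {4, 8, 10}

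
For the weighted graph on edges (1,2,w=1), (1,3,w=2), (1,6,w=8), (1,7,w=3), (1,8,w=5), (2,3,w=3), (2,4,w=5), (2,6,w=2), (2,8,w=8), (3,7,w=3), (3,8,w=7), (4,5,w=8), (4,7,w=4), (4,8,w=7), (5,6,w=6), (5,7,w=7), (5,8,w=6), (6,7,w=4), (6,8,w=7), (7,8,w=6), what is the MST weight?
23 (MST edges: (1,2,w=1), (1,3,w=2), (1,7,w=3), (1,8,w=5), (2,6,w=2), (4,7,w=4), (5,6,w=6); sum of weights 1 + 2 + 3 + 5 + 2 + 4 + 6 = 23)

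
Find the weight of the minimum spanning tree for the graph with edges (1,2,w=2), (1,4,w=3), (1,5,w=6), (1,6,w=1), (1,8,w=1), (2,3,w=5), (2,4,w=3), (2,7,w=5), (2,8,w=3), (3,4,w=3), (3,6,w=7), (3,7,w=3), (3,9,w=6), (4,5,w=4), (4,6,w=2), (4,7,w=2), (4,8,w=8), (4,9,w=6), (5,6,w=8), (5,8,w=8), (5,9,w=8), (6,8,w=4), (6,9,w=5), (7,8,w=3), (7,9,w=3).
18 (MST edges: (1,2,w=2), (1,6,w=1), (1,8,w=1), (3,7,w=3), (4,5,w=4), (4,6,w=2), (4,7,w=2), (7,9,w=3); sum of weights 2 + 1 + 1 + 3 + 4 + 2 + 2 + 3 = 18)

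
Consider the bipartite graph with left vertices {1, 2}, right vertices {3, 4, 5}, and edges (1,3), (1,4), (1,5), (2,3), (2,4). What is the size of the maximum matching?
2 (matching: (1,5), (2,4); upper bound min(|L|,|R|) = min(2,3) = 2)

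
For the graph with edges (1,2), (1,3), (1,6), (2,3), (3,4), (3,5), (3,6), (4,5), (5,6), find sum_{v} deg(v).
18 (handshake: sum of degrees = 2|E| = 2 x 9 = 18)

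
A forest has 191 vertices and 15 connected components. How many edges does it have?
176 (Each of the 15 component trees on V_i vertices has V_i - 1 edges; summing gives V - C = 191 - 15 = 176)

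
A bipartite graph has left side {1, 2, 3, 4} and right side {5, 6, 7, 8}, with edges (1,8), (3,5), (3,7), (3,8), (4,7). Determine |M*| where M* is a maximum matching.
3 (matching: (1,8), (3,5), (4,7); upper bound min(|L|,|R|) = min(4,4) = 4)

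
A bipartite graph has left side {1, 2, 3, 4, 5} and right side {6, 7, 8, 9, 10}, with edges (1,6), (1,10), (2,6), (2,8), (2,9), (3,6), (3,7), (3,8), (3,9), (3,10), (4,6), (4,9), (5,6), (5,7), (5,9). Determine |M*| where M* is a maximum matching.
5 (matching: (1,10), (2,9), (3,8), (4,6), (5,7); upper bound min(|L|,|R|) = min(5,5) = 5)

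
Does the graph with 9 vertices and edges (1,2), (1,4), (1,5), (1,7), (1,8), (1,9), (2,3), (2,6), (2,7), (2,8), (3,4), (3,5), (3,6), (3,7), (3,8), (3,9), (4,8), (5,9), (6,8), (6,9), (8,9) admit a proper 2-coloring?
No (odd cycle of length 3: 8 -> 1 -> 2 -> 8)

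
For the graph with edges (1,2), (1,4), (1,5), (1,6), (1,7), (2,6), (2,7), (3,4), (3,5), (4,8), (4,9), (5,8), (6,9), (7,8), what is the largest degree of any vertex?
5 (attained at vertex 1)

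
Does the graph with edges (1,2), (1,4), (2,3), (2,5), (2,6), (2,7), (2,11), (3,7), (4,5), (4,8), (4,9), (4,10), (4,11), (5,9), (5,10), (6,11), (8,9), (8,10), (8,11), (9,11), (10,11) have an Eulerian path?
Yes — and in fact it has an Eulerian circuit (the graph is connected and all 11 vertices have even degree)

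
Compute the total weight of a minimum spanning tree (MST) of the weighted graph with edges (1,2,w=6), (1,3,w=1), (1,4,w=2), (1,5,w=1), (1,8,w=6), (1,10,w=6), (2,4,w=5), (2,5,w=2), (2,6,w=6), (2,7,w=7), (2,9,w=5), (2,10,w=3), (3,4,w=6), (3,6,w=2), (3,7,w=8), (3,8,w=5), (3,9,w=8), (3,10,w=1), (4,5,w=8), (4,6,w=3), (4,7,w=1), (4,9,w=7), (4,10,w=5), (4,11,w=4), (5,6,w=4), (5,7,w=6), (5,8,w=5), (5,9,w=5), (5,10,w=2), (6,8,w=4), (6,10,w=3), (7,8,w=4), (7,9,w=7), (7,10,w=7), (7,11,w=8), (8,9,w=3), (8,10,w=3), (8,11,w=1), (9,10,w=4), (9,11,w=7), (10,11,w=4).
17 (MST edges: (1,3,w=1), (1,4,w=2), (1,5,w=1), (2,5,w=2), (3,6,w=2), (3,10,w=1), (4,7,w=1), (8,9,w=3), (8,10,w=3), (8,11,w=1); sum of weights 1 + 2 + 1 + 2 + 2 + 1 + 1 + 3 + 3 + 1 = 17)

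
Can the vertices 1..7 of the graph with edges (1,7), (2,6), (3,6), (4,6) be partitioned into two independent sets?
Yes. Partition: {1, 2, 3, 4, 5}, {6, 7}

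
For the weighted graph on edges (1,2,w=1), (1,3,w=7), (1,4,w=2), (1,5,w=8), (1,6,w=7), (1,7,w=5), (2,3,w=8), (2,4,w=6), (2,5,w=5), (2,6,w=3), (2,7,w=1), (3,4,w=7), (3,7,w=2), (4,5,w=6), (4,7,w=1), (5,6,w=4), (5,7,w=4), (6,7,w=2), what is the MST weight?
11 (MST edges: (1,2,w=1), (2,7,w=1), (3,7,w=2), (4,7,w=1), (5,6,w=4), (6,7,w=2); sum of weights 1 + 1 + 2 + 1 + 4 + 2 = 11)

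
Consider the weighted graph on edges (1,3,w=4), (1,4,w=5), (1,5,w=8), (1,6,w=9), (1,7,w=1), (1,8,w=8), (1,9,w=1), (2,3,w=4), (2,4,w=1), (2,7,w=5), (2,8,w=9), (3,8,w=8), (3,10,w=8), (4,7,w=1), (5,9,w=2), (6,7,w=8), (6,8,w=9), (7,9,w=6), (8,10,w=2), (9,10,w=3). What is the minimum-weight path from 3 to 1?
4 (path: 3 -> 1; weights 4 = 4)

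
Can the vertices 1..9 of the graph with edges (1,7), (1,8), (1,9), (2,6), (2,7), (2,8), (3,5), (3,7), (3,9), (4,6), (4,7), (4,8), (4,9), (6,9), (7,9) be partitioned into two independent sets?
No (odd cycle of length 3: 7 -> 1 -> 9 -> 7)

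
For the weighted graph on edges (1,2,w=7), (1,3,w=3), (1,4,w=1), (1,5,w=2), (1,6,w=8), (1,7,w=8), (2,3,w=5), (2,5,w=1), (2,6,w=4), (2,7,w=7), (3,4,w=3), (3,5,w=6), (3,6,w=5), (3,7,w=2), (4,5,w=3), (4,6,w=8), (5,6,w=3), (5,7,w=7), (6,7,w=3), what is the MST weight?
12 (MST edges: (1,3,w=3), (1,4,w=1), (1,5,w=2), (2,5,w=1), (3,7,w=2), (5,6,w=3); sum of weights 3 + 1 + 2 + 1 + 2 + 3 = 12)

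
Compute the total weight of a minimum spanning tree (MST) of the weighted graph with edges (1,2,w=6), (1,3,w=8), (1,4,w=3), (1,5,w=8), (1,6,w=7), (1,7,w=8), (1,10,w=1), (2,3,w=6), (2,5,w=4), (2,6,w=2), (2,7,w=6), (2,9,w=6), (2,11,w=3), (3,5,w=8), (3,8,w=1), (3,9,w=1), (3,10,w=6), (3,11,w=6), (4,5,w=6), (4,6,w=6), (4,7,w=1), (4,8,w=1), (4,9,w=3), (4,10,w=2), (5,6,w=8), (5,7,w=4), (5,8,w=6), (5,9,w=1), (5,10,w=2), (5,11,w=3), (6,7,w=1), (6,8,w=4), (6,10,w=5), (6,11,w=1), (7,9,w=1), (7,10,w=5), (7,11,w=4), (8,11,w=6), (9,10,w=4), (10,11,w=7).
12 (MST edges: (1,10,w=1), (2,6,w=2), (3,8,w=1), (3,9,w=1), (4,7,w=1), (4,8,w=1), (4,10,w=2), (5,9,w=1), (6,7,w=1), (6,11,w=1); sum of weights 1 + 2 + 1 + 1 + 1 + 1 + 2 + 1 + 1 + 1 = 12)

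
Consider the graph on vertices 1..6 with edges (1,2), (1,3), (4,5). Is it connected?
No, it has 3 components: {1, 2, 3}, {4, 5}, {6}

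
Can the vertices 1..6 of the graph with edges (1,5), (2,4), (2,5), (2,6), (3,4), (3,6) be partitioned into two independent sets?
Yes. Partition: {1, 2, 3}, {4, 5, 6}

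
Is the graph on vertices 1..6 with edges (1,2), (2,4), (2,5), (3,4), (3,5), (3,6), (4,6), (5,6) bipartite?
No (odd cycle of length 3: 3 -> 5 -> 6 -> 3)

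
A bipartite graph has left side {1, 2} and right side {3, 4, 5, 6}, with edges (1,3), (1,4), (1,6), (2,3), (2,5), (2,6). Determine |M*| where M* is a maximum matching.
2 (matching: (1,6), (2,5); upper bound min(|L|,|R|) = min(2,4) = 2)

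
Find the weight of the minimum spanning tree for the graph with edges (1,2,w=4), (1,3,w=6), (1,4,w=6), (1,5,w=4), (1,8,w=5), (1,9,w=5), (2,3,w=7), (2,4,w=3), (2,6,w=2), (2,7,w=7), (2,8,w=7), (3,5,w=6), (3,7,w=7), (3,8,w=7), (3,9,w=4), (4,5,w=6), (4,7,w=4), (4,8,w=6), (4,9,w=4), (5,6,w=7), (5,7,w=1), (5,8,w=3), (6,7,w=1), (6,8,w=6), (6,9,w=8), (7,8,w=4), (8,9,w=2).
20 (MST edges: (1,5,w=4), (2,4,w=3), (2,6,w=2), (3,9,w=4), (5,7,w=1), (5,8,w=3), (6,7,w=1), (8,9,w=2); sum of weights 4 + 3 + 2 + 4 + 1 + 3 + 1 + 2 = 20)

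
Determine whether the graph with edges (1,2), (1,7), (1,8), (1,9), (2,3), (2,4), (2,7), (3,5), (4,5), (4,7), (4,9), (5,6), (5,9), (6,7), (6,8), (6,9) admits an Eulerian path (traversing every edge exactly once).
Yes — and in fact it has an Eulerian circuit (the graph is connected and all 9 vertices have even degree)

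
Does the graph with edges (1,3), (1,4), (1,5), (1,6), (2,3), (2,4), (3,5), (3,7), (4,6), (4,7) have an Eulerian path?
Yes — and in fact it has an Eulerian circuit (the graph is connected and all 7 vertices have even degree)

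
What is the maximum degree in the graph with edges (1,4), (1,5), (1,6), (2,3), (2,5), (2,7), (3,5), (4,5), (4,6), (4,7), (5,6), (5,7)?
6 (attained at vertex 5)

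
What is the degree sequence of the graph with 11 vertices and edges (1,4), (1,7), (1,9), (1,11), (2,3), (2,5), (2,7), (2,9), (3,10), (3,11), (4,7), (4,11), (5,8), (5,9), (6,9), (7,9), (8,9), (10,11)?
[6, 4, 4, 4, 4, 3, 3, 3, 2, 2, 1] (degrees: deg(1)=4, deg(2)=4, deg(3)=3, deg(4)=3, deg(5)=3, deg(6)=1, deg(7)=4, deg(8)=2, deg(9)=6, deg(10)=2, deg(11)=4)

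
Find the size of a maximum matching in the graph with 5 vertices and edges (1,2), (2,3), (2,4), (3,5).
2 (matching: (2,4), (3,5); upper bound floor(n/2) = floor(5/2) = 2)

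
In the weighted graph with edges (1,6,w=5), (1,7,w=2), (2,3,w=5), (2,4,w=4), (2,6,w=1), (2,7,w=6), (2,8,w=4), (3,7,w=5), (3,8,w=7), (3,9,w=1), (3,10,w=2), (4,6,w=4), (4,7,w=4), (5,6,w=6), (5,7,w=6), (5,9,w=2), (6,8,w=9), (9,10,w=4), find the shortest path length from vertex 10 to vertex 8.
9 (path: 10 -> 3 -> 8; weights 2 + 7 = 9)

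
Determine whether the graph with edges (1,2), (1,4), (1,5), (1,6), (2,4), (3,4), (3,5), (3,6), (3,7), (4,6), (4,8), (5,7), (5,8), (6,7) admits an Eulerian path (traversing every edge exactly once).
Yes (the graph is connected and exactly 2 vertices have odd degree: {4, 7}; any Eulerian path must start and end at those)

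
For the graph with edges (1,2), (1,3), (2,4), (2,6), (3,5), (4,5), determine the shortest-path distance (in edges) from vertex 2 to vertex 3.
2 (path: 2 -> 1 -> 3, 2 edges)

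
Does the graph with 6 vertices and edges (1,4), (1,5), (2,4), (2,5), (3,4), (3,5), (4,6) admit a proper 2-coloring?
Yes. Partition: {1, 2, 3, 6}, {4, 5}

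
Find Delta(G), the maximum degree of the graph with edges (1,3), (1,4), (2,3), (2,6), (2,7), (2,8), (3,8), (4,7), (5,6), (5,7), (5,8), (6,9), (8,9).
4 (attained at vertices 2, 8)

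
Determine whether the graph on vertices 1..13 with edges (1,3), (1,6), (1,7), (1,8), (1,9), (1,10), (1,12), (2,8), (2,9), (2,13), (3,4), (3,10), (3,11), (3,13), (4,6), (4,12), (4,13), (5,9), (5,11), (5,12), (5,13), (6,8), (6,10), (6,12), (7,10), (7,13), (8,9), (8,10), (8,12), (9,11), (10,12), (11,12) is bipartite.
No (odd cycle of length 3: 9 -> 1 -> 8 -> 9)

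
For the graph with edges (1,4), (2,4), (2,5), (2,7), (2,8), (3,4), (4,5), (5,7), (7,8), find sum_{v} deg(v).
18 (handshake: sum of degrees = 2|E| = 2 x 9 = 18)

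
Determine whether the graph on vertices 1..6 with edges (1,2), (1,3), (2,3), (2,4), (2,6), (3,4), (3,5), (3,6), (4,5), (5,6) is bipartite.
No (odd cycle of length 3: 3 -> 1 -> 2 -> 3)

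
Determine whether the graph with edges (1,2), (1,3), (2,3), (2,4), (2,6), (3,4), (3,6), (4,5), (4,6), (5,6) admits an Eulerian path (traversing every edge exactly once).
Yes — and in fact it has an Eulerian circuit (the graph is connected and all 6 vertices have even degree)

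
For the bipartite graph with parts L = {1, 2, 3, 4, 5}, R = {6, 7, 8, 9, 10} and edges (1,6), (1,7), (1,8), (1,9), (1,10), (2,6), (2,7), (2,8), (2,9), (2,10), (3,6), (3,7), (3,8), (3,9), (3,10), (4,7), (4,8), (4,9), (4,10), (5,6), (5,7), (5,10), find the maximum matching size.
5 (matching: (1,10), (2,9), (3,8), (4,7), (5,6); upper bound min(|L|,|R|) = min(5,5) = 5)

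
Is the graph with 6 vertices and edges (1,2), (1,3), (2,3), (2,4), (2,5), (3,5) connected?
No, it has 2 components: {1, 2, 3, 4, 5}, {6}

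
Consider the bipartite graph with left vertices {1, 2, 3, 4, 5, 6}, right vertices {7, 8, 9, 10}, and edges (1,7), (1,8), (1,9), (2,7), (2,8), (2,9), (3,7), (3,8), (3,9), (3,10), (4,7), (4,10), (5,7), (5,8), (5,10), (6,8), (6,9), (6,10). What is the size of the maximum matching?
4 (matching: (1,9), (2,8), (3,10), (4,7); upper bound min(|L|,|R|) = min(6,4) = 4)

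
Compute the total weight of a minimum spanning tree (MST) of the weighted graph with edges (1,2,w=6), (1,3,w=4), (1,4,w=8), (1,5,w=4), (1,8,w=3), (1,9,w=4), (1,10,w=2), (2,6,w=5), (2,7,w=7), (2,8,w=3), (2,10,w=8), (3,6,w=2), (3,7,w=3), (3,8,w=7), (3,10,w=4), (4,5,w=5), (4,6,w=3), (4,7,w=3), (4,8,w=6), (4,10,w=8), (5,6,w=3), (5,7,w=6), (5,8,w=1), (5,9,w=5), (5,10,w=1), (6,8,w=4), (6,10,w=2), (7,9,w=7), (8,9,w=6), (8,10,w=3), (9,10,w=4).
21 (MST edges: (1,9,w=4), (1,10,w=2), (2,8,w=3), (3,6,w=2), (3,7,w=3), (4,7,w=3), (5,8,w=1), (5,10,w=1), (6,10,w=2); sum of weights 4 + 2 + 3 + 2 + 3 + 3 + 1 + 1 + 2 = 21)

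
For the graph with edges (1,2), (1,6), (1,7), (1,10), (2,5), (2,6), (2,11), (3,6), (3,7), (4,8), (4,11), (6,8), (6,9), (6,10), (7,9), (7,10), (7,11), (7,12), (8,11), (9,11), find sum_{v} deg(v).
40 (handshake: sum of degrees = 2|E| = 2 x 20 = 40)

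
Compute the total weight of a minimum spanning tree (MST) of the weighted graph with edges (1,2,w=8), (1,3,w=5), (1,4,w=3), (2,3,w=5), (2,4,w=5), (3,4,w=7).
13 (MST edges: (1,3,w=5), (1,4,w=3), (2,4,w=5); sum of weights 5 + 3 + 5 = 13)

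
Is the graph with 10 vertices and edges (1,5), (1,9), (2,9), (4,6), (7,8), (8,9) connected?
No, it has 4 components: {1, 2, 5, 7, 8, 9}, {3}, {4, 6}, {10}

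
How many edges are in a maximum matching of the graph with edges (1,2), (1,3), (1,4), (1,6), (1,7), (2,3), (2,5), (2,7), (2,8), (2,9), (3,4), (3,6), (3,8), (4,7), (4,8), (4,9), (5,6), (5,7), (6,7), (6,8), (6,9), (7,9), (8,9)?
4 (matching: (1,7), (2,8), (3,6), (4,9); upper bound floor(n/2) = floor(9/2) = 4)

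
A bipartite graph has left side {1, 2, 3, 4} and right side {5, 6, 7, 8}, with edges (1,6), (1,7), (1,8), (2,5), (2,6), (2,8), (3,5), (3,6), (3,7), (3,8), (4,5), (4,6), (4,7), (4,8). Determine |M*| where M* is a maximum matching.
4 (matching: (1,8), (2,6), (3,7), (4,5); upper bound min(|L|,|R|) = min(4,4) = 4)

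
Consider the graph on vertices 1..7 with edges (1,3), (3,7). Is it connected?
No, it has 5 components: {1, 3, 7}, {2}, {4}, {5}, {6}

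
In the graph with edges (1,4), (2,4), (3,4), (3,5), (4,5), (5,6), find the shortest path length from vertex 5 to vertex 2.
2 (path: 5 -> 4 -> 2, 2 edges)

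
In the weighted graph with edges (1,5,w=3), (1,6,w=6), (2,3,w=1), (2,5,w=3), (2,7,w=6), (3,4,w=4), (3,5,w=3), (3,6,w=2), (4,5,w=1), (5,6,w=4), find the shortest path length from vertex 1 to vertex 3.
6 (path: 1 -> 5 -> 3; weights 3 + 3 = 6)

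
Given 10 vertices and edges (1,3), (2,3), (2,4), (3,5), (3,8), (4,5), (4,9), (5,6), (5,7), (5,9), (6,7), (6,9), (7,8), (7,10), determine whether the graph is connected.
Yes (BFS from 1 visits [1, 3, 2, 5, 8, 4, 6, 7, 9, 10] — all 10 vertices reached)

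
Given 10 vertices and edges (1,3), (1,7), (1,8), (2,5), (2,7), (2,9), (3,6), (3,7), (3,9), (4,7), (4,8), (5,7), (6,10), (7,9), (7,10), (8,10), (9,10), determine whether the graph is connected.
Yes (BFS from 1 visits [1, 3, 7, 8, 6, 9, 2, 4, 5, 10] — all 10 vertices reached)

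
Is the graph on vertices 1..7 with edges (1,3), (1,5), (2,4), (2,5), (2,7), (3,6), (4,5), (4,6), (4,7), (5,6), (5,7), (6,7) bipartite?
No (odd cycle of length 3: 7 -> 5 -> 6 -> 7)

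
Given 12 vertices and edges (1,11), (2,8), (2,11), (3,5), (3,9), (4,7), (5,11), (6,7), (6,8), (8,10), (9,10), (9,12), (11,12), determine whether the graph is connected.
Yes (BFS from 1 visits [1, 11, 2, 5, 12, 8, 3, 9, 6, 10, 7, 4] — all 12 vertices reached)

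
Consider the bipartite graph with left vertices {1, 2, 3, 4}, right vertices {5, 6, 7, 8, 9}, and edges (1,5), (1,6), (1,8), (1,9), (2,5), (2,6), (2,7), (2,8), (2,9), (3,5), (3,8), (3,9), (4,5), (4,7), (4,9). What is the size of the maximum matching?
4 (matching: (1,9), (2,6), (3,8), (4,7); upper bound min(|L|,|R|) = min(4,5) = 4)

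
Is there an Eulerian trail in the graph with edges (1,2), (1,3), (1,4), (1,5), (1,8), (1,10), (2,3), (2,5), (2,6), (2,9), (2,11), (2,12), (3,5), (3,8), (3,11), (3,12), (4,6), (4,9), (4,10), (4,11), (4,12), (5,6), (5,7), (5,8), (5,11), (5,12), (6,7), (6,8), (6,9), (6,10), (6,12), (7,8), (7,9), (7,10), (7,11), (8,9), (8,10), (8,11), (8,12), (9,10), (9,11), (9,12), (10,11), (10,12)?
Yes (the graph is connected and exactly 2 vertices have odd degree: {2, 8}; any Eulerian path must start and end at those)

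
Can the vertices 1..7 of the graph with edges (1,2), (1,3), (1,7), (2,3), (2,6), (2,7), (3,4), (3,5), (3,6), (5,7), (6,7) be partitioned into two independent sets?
No (odd cycle of length 3: 3 -> 1 -> 2 -> 3)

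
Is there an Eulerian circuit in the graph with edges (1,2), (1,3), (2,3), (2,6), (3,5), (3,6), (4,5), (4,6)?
No (2 vertices have odd degree: {2, 6}; Eulerian circuit requires 0)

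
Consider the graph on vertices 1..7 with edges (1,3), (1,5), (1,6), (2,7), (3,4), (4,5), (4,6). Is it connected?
No, it has 2 components: {1, 3, 4, 5, 6}, {2, 7}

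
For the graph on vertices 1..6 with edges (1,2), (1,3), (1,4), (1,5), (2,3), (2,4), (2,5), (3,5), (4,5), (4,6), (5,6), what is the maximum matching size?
3 (matching: (1,4), (2,3), (5,6); upper bound floor(n/2) = floor(6/2) = 3)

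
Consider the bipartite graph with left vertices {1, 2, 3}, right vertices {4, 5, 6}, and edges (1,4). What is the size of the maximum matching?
1 (matching: (1,4); upper bound min(|L|,|R|) = min(3,3) = 3)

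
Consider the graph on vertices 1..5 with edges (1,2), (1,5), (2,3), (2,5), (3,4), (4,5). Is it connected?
Yes (BFS from 1 visits [1, 2, 5, 3, 4] — all 5 vertices reached)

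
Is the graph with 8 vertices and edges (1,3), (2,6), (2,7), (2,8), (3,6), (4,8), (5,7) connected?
Yes (BFS from 1 visits [1, 3, 6, 2, 7, 8, 5, 4] — all 8 vertices reached)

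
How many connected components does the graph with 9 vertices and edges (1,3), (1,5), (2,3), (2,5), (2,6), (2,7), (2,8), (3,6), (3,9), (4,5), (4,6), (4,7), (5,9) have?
1 (components: {1, 2, 3, 4, 5, 6, 7, 8, 9})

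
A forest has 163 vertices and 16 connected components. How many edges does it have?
147 (Each of the 16 component trees on V_i vertices has V_i - 1 edges; summing gives V - C = 163 - 16 = 147)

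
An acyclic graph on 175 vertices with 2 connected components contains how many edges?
173 (Each of the 2 component trees on V_i vertices has V_i - 1 edges; summing gives V - C = 175 - 2 = 173)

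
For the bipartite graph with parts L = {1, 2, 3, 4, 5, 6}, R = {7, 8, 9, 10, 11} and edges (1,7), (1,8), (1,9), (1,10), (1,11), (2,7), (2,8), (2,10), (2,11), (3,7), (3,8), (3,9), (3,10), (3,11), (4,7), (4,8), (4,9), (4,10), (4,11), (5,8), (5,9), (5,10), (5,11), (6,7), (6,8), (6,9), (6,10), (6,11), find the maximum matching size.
5 (matching: (1,11), (2,10), (3,9), (4,8), (6,7); upper bound min(|L|,|R|) = min(6,5) = 5)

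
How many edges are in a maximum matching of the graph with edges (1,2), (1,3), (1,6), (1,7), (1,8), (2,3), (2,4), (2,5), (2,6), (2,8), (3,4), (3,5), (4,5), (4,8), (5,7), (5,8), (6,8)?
4 (matching: (1,6), (2,8), (3,4), (5,7); upper bound floor(n/2) = floor(8/2) = 4)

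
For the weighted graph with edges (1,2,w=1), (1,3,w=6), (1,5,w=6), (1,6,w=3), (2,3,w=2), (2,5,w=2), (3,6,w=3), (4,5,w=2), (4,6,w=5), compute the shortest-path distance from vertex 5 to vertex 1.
3 (path: 5 -> 2 -> 1; weights 2 + 1 = 3)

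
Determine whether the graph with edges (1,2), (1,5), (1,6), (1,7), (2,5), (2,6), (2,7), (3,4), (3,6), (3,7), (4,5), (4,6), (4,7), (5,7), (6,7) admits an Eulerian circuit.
No (2 vertices have odd degree: {3, 6}; Eulerian circuit requires 0)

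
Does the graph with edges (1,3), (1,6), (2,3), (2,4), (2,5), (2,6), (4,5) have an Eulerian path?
Yes — and in fact it has an Eulerian circuit (the graph is connected and all 6 vertices have even degree)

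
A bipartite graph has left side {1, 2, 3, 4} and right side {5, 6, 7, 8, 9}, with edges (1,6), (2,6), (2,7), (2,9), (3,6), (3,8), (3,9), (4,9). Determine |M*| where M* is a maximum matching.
4 (matching: (1,6), (2,7), (3,8), (4,9); upper bound min(|L|,|R|) = min(4,5) = 4)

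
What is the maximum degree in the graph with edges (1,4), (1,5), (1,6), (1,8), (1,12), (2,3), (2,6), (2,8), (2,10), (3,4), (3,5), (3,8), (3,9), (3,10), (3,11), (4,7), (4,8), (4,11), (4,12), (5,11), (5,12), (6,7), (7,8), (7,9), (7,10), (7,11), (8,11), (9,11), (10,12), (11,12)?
7 (attained at vertices 3, 11)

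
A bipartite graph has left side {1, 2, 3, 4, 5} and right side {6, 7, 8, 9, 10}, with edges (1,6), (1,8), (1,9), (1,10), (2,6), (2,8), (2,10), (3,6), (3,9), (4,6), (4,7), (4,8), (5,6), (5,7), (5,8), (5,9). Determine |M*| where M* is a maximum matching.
5 (matching: (1,10), (2,8), (3,9), (4,7), (5,6); upper bound min(|L|,|R|) = min(5,5) = 5)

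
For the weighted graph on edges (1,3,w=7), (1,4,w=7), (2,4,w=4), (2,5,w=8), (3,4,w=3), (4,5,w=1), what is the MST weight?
15 (MST edges: (1,3,w=7), (2,4,w=4), (3,4,w=3), (4,5,w=1); sum of weights 7 + 4 + 3 + 1 = 15)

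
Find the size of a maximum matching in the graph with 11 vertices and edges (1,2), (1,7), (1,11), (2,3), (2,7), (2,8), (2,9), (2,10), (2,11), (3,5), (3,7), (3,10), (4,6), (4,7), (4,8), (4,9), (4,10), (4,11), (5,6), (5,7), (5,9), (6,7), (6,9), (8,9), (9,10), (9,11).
5 (matching: (1,7), (2,11), (3,10), (4,8), (6,9); upper bound floor(n/2) = floor(11/2) = 5)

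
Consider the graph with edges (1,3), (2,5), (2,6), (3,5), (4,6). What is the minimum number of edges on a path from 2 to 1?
3 (path: 2 -> 5 -> 3 -> 1, 3 edges)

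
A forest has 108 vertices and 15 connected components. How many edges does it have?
93 (Each of the 15 component trees on V_i vertices has V_i - 1 edges; summing gives V - C = 108 - 15 = 93)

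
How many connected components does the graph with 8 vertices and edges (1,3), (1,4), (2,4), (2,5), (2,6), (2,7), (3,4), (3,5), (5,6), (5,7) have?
2 (components: {1, 2, 3, 4, 5, 6, 7}, {8})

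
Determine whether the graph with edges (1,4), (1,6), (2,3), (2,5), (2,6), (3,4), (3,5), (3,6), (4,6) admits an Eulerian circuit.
No (2 vertices have odd degree: {2, 4}; Eulerian circuit requires 0)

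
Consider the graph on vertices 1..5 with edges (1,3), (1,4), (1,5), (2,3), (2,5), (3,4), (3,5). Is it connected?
Yes (BFS from 1 visits [1, 3, 4, 5, 2] — all 5 vertices reached)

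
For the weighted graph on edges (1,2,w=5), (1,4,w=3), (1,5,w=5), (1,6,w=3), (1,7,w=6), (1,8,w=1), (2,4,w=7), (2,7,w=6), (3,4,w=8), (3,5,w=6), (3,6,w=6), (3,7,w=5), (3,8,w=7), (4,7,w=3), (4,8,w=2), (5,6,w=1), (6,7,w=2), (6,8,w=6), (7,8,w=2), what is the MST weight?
18 (MST edges: (1,2,w=5), (1,8,w=1), (3,7,w=5), (4,8,w=2), (5,6,w=1), (6,7,w=2), (7,8,w=2); sum of weights 5 + 1 + 5 + 2 + 1 + 2 + 2 = 18)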